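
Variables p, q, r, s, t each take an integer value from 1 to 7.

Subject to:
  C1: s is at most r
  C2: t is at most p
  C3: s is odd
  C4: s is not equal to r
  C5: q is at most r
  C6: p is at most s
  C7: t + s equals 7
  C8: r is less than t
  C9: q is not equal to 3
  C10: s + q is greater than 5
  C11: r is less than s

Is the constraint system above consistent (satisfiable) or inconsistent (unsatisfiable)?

Constraints 1, 2, 6, and 8 give r < t, t ≤ p, p ≤ s, s ≤ r. Chaining: r < t ≤ p ≤ s ≤ r, which forces r < r — impossible.

Unsatisfiable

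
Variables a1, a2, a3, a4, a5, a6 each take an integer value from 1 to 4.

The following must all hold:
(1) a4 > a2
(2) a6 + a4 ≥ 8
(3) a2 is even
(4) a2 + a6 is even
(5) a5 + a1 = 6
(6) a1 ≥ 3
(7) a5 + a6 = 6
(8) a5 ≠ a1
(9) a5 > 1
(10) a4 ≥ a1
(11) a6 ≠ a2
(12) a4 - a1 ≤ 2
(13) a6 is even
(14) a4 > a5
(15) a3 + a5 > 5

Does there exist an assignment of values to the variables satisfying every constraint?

Satisfiable

Take a1 = 4, a2 = 2, a3 = 4, a4 = 4, a5 = 2, a6 = 4. Then constraint 2: a6 + a4 = 8; constraint 5: a5 + a1 = 6, and every other listed constraint is also met.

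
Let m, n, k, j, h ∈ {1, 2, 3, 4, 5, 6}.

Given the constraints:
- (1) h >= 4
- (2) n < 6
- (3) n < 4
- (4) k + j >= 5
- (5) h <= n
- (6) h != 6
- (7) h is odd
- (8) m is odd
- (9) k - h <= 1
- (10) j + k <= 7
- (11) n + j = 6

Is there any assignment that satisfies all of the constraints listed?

From constraints 1 and 5: n ≥ h and h ≥ 4, so n ≥ 4. From constraint 3: n ≤ 3. But 3 < 4, so no value of n works.

Unsatisfiable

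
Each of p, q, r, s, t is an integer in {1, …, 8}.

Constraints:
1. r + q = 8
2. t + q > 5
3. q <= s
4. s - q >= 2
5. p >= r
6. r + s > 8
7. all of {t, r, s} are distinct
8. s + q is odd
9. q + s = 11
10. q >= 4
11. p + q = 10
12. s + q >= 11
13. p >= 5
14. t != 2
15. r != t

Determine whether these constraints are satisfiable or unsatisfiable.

Satisfiable

Try p = 6, q = 4, r = 4, s = 7, t = 3.
Check constraint 1: r + q = 8; constraint 2: t + q = 7. The remaining constraints are straightforward to verify.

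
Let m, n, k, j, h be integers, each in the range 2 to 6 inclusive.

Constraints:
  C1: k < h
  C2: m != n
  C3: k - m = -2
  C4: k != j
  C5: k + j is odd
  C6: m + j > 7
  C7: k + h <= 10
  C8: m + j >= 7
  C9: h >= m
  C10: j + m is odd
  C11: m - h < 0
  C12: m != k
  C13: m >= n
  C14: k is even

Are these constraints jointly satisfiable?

Satisfiable

Try m = 4, n = 2, k = 2, j = 5, h = 6.
Check constraint 3: k - m = -2; constraint 6: m + j = 9; constraint 7: k + h = 8. The remaining constraints are straightforward to verify.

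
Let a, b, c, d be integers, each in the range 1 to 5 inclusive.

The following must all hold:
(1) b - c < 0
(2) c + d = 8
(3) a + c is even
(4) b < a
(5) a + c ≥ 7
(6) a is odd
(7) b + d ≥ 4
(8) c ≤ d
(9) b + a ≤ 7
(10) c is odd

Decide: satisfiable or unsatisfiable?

Satisfiable

Take a = 5, b = 2, c = 3, d = 5. Then constraint 1: b - c = -1; constraint 2: c + d = 8; constraint 5: a + c = 8, and every other listed constraint is also met.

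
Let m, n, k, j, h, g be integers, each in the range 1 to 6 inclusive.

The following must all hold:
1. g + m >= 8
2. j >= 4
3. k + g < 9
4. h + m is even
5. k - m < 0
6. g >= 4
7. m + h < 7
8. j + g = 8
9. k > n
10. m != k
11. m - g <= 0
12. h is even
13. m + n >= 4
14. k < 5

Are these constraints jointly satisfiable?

One satisfying assignment is m = 4, n = 1, k = 3, j = 4, h = 2, g = 4.
For the less obvious constraints — constraint 1: g + m = 8; constraint 3: k + g = 7 — and the others hold by inspection.

Satisfiable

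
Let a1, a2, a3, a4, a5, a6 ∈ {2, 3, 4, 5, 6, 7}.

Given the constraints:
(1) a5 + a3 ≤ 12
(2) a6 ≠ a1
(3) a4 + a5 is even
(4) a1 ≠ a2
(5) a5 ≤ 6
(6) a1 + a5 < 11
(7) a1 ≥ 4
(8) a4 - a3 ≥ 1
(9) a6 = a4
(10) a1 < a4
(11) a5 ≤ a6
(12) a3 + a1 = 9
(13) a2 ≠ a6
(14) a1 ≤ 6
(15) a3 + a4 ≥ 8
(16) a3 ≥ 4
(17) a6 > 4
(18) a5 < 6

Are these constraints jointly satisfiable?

Satisfiable

One satisfying assignment is a1 = 5, a2 = 2, a3 = 4, a4 = 7, a5 = 5, a6 = 7.
For the less obvious constraints — constraint 1: a5 + a3 = 9; constraint 6: a1 + a5 = 10 — and the others hold by inspection.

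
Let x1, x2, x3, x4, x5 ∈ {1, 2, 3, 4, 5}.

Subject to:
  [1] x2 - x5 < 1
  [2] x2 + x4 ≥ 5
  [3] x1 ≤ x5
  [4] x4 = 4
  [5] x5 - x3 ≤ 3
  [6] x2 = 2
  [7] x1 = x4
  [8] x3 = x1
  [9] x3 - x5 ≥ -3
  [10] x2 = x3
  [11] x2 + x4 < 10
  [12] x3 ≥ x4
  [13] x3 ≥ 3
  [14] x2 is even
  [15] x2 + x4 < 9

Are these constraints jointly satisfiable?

Constraint 6 fixes x2 = 2 and constraint 4 fixes x4 = 4. Constraints 7, 8, and 10 give x2 = x3 = x1 = x4, so x2 = x4. But 2 ≠ 4 — contradiction.

Unsatisfiable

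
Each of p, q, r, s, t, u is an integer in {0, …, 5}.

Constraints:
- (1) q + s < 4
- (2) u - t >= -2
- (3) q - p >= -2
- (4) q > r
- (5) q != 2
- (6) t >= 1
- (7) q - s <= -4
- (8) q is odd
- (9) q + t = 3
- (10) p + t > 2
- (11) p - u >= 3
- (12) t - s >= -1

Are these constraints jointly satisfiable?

Unsatisfiable

Constraints 2, 3, 7, 11, and 12 give u − t ≥ -2, t − s ≥ -1, s − q ≥ 4, q − p ≥ -2, p − u ≥ 3.
Adding all 5 inequalities: the left sides telescope to 0, and the right sides sum to (-2) + (-1) + 4 + (-2) + 3 = 2. So 0 ≥ 2, which is false.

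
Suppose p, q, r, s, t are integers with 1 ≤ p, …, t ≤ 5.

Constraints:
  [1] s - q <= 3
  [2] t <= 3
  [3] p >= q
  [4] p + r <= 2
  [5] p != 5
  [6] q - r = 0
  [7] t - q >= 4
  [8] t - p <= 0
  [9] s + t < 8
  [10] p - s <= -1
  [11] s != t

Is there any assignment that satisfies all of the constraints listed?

Constraints 1, 7, 8, and 10 give q − s ≥ -3, s − p ≥ 1, p − t ≥ 0, t − q ≥ 4.
Adding all 4 inequalities: the left sides telescope to 0, and the right sides sum to (-3) + 1 + 0 + 4 = 2. So 0 ≥ 2, which is false.

Unsatisfiable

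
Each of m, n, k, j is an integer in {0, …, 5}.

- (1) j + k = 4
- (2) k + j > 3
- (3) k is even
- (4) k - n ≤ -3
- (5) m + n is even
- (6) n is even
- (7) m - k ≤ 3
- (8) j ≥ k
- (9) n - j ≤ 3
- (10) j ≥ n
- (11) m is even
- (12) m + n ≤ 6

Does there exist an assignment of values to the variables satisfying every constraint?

Satisfiable

One satisfying assignment is m = 2, n = 4, k = 0, j = 4.
For the less obvious constraints — constraint 1: j + k = 4; constraint 2: k + j = 4; constraint 4: k - n = -4 — and the others hold by inspection.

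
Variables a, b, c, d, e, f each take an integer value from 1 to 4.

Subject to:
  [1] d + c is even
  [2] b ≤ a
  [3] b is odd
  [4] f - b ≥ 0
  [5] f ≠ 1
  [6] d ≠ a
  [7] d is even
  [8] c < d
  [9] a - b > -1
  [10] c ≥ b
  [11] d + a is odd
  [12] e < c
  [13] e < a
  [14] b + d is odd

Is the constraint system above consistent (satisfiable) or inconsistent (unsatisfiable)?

Setting (a, b, c, d, e, f) = (3, 1, 2, 4, 1, 4) satisfies everything: constraint 4: f - b = 3; constraint 9: a - b = 2, and the others follow.

Satisfiable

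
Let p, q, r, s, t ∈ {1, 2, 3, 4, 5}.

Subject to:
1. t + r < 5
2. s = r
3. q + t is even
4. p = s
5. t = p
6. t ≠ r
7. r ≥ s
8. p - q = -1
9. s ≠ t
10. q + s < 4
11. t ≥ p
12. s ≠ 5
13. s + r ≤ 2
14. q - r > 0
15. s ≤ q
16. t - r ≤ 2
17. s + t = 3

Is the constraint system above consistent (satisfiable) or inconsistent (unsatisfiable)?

From constraints 2, 4, and 5, t = p = s = r, so t = r. But constraint 6 says t ≠ r. Contradiction.

Unsatisfiable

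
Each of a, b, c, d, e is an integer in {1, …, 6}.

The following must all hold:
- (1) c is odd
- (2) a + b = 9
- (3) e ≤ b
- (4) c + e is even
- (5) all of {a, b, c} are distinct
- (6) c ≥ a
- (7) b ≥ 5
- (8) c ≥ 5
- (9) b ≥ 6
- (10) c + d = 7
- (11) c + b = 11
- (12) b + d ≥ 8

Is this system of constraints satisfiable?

Satisfiable

One satisfying assignment is a = 3, b = 6, c = 5, d = 2, e = 5.
For the less obvious constraints — constraint 2: a + b = 9; constraint 10: c + d = 7 — and the others hold by inspection.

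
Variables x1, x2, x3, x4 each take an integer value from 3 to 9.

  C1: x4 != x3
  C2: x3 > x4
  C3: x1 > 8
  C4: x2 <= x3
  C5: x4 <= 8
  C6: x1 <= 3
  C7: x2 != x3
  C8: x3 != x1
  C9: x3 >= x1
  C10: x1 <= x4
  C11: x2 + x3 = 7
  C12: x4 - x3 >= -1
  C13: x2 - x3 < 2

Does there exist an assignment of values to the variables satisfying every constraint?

From constraint 3: x1 ≥ 9. From constraint 6: x1 ≤ 3. But 3 < 9, so no value of x1 works.

Unsatisfiable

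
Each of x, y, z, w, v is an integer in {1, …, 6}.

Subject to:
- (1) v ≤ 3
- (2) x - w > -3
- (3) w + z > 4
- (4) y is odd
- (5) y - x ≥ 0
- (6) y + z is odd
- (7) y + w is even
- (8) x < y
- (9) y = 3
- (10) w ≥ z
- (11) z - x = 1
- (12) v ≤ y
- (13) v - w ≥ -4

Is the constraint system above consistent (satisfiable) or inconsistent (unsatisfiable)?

Satisfiable

Try x = 1, y = 3, z = 2, w = 3, v = 1.
Check constraint 2: x - w = -2; constraint 3: w + z = 5; constraint 5: y - x = 2. The remaining constraints are straightforward to verify.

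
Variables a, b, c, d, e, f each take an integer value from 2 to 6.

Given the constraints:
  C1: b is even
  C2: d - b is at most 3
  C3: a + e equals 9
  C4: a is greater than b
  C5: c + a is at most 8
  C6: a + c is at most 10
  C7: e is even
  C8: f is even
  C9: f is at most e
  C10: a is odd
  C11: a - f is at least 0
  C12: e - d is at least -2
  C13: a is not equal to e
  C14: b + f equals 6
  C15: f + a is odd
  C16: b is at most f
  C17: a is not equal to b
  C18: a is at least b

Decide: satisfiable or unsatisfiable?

Satisfiable

The assignment a = 5, b = 2, c = 2, d = 4, e = 4, f = 4 works:
  constraint 2 holds since d - b = 2.
  constraint 3 holds since a + e = 9.
The rest check out directly.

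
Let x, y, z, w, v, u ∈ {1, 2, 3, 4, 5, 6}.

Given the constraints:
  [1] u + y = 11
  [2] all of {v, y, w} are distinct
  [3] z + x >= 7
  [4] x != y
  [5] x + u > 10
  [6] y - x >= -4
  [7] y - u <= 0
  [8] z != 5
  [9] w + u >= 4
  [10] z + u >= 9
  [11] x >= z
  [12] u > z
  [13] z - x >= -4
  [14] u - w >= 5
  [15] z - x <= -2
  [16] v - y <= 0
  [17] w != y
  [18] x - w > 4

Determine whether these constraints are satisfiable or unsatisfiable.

Satisfiable

One satisfying assignment is x = 6, y = 5, z = 3, w = 1, v = 3, u = 6.
For the less obvious constraints — constraint 1: u + y = 11; constraint 3: z + x = 9 — and the others hold by inspection.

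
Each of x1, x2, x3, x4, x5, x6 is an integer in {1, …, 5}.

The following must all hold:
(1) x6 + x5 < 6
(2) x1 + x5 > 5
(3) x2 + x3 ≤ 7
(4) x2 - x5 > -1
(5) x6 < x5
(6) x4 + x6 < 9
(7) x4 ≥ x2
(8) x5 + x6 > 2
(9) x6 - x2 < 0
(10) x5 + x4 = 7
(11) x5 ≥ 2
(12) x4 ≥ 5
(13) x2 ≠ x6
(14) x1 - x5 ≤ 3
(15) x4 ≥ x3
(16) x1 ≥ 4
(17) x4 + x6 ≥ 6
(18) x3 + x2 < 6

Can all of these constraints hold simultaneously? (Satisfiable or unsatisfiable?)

Satisfiable

Try x1 = 5, x2 = 3, x3 = 1, x4 = 5, x5 = 2, x6 = 1.
Check constraint 1: x6 + x5 = 3; constraint 2: x1 + x5 = 7; constraint 3: x2 + x3 = 4. The remaining constraints are straightforward to verify.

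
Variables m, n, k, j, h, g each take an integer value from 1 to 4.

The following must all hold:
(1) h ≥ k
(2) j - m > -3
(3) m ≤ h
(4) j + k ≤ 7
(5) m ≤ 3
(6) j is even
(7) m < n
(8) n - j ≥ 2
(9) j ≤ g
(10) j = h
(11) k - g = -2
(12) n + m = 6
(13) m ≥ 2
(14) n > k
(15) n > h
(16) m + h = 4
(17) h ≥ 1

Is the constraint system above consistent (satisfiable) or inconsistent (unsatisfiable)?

Satisfiable

Setting (m, n, k, j, h, g) = (2, 4, 2, 2, 2, 4) satisfies everything: constraint 2: j - m = 0; constraint 4: j + k = 4; constraint 8: n - j = 2, and the others follow.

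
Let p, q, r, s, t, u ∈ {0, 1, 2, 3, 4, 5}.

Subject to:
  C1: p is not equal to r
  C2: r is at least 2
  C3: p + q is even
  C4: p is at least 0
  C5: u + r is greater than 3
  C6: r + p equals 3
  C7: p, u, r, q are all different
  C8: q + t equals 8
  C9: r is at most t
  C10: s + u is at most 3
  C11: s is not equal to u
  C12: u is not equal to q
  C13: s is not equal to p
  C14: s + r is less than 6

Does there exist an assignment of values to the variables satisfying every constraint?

Take p = 0, q = 4, r = 3, s = 2, t = 4, u = 1. Then constraint 5: u + r = 4; constraint 6: r + p = 3, and every other listed constraint is also met.

Satisfiable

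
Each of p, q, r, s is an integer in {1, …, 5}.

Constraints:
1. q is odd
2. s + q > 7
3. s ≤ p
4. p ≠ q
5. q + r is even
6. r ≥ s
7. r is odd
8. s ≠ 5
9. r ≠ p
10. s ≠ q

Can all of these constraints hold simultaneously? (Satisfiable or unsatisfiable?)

Satisfiable

Setting (p, q, r, s) = (4, 5, 5, 4) satisfies everything: constraint 1: q = 5 is odd; constraint 2: s + q = 9, and the others follow.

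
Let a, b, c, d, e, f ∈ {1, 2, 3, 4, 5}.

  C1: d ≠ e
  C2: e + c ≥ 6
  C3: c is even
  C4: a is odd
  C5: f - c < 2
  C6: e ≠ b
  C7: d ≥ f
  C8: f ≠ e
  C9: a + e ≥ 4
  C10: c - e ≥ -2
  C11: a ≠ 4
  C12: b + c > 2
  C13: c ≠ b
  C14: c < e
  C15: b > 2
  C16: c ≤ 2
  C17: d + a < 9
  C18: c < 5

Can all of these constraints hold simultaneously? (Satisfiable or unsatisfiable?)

Take a = 3, b = 3, c = 2, d = 5, e = 4, f = 3. Then constraint 2: e + c = 6; constraint 5: f - c = 1, and every other listed constraint is also met.

Satisfiable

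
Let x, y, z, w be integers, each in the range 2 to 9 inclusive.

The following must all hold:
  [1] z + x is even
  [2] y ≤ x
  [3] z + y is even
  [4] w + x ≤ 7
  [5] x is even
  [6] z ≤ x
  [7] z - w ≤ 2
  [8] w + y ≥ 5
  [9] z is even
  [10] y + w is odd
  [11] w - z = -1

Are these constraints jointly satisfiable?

Satisfiable

The assignment x = 4, y = 2, z = 4, w = 3 works:
  constraint 4 holds since w + x = 7.
  constraint 7 holds since z - w = 1.
  constraint 8 holds since w + y = 5.
The rest check out directly.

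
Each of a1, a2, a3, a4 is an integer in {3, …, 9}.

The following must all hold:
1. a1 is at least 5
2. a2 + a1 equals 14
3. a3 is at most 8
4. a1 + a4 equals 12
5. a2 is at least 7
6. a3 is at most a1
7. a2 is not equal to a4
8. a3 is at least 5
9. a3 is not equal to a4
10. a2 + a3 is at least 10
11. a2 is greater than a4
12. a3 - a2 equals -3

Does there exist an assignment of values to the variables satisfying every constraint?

Satisfiable

One satisfying assignment is a1 = 6, a2 = 8, a3 = 5, a4 = 6.
For the less obvious constraints — constraint 2: a2 + a1 = 14; constraint 4: a1 + a4 = 12; constraint 10: a2 + a3 = 13 — and the others hold by inspection.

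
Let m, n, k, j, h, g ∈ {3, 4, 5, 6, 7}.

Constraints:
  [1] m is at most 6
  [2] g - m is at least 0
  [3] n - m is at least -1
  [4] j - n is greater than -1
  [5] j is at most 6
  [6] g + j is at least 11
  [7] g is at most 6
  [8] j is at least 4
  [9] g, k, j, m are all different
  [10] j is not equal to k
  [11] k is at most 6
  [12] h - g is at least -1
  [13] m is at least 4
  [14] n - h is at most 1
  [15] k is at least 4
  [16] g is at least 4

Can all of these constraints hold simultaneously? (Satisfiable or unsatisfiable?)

Constraints 1, 5, 7, 8, 11, 13, 15, and 16 confine each of g, k, j, m to the 3 values {4, …, 6}.
Constraint 9 requires all 4 of them to be distinct, but only 3 values are available — impossible by the pigeonhole principle.

Unsatisfiable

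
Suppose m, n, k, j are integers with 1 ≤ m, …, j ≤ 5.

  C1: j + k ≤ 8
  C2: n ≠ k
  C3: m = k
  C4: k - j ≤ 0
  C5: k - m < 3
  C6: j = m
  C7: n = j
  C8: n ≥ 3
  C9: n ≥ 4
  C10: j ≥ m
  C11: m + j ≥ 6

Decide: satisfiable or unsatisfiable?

From constraints 3, 6, and 7, n = j = m = k, so n = k. But constraint 2 says n ≠ k. Contradiction.

Unsatisfiable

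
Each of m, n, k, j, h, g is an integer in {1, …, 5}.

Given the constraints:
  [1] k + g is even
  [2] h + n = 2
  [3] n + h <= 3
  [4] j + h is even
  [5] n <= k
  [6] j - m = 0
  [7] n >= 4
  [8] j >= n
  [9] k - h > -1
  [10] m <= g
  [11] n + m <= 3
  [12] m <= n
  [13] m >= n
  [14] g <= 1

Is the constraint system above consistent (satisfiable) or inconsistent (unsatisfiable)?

From constraints 7 and 13: m ≥ n and n ≥ 4, so m ≥ 4. From constraints 10 and 14: m ≤ g and g ≤ 1, so m ≤ 1. But 1 < 4, so no value of m works.

Unsatisfiable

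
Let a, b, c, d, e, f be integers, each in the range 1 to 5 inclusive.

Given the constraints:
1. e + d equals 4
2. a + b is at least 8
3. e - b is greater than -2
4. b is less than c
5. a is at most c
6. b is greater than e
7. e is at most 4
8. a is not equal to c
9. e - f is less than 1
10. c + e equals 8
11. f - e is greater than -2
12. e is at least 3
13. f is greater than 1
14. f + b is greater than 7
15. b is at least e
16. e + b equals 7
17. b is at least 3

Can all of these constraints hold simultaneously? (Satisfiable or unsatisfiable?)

Satisfiable

Take a = 4, b = 4, c = 5, d = 1, e = 3, f = 4. Then constraint 1: e + d = 4; constraint 2: a + b = 8; constraint 3: e - b = -1, and every other listed constraint is also met.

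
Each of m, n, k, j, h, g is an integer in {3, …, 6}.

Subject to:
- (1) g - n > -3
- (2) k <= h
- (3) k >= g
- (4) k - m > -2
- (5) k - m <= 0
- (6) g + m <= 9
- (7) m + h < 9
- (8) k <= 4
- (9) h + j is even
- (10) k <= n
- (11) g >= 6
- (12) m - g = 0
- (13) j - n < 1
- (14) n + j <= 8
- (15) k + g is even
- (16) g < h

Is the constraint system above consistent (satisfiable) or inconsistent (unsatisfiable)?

Unsatisfiable

From constraints 3 and 11: k ≥ g and g ≥ 6, so k ≥ 6. From constraint 8: k ≤ 4. But 4 < 6, so no value of k works.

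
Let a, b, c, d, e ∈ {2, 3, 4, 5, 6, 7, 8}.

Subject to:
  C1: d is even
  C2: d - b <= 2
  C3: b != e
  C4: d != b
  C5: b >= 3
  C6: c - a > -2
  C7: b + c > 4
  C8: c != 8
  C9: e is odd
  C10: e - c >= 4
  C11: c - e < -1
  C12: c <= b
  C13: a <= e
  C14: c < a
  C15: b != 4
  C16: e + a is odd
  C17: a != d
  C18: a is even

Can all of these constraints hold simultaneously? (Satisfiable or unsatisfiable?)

Satisfiable

One satisfying assignment is a = 4, b = 3, c = 3, d = 2, e = 7.
For the less obvious constraints — constraint 2: d - b = -1; constraint 6: c - a = -1 — and the others hold by inspection.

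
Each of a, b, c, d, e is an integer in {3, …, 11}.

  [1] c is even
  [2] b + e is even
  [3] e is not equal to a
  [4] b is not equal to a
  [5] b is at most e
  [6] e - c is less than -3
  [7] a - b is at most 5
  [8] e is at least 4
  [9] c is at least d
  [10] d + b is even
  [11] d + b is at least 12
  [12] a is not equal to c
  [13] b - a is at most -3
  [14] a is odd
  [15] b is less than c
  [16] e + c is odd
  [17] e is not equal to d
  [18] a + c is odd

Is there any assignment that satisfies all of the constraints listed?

Satisfiable

The assignment a = 9, b = 5, c = 10, d = 7, e = 5 works:
  constraint 6 holds since e - c = -5.
  constraint 7 holds since a - b = 4.
  constraint 11 holds since d + b = 12.
The rest check out directly.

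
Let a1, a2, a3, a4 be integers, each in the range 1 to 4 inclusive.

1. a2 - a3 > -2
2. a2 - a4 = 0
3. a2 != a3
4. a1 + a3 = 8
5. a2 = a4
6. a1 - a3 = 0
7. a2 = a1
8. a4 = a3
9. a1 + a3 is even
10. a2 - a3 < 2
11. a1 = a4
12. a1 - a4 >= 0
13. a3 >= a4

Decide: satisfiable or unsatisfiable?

Unsatisfiable

From constraints 7, 8, and 11, a2 = a1 = a4 = a3, so a2 = a3. But constraint 3 says a2 ≠ a3. Contradiction.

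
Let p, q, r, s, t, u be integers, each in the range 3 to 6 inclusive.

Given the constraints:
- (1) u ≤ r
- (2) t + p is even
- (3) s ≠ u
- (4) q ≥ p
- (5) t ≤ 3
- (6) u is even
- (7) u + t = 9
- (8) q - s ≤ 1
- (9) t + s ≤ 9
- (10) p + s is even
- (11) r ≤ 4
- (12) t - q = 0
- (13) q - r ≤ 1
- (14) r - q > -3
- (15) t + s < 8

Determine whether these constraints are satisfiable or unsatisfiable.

Unsatisfiable

From constraints 1 and 11: u ≤ r ≤ 4. From constraint 5: t ≤ 3. Hence u + t ≤ 7. But constraint 7 requires u + t = 9, and 9 > 7. Contradiction.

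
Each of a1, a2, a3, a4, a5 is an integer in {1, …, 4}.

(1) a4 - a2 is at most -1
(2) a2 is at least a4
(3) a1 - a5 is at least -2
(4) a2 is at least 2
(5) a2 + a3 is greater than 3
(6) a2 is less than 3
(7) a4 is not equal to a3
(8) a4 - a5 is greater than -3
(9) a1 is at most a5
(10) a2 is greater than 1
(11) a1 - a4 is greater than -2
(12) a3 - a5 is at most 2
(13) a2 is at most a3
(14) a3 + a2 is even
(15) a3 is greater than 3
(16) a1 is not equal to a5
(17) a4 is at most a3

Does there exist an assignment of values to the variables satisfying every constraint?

Satisfiable

The assignment a1 = 1, a2 = 2, a3 = 4, a4 = 1, a5 = 2 works:
  constraint 1 holds since a4 - a2 = -1.
  constraint 3 holds since a1 - a5 = -1.
The rest check out directly.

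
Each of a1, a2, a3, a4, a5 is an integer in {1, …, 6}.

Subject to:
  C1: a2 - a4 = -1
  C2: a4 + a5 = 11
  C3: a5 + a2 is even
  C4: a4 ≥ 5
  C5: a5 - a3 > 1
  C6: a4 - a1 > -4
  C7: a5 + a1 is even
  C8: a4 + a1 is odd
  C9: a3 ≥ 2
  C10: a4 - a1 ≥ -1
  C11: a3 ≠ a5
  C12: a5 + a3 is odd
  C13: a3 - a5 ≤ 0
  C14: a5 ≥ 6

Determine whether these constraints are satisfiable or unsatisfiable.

Satisfiable

Setting (a1, a2, a3, a4, a5) = (6, 4, 3, 5, 6) satisfies everything: constraint 1: a2 - a4 = -1; constraint 2: a4 + a5 = 11; constraint 5: a5 - a3 = 3, and the others follow.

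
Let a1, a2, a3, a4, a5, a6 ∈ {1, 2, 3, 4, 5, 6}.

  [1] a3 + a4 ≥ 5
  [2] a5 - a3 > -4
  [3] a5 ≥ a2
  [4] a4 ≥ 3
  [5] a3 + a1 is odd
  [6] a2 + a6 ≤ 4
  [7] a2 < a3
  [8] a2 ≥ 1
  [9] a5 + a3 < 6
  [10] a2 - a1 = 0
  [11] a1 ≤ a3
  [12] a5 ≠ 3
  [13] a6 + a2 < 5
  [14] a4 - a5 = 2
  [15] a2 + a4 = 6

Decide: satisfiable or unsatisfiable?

Satisfiable

The assignment a1 = 2, a2 = 2, a3 = 3, a4 = 4, a5 = 2, a6 = 1 works:
  constraint 1 holds since a3 + a4 = 7.
  constraint 2 holds since a5 - a3 = -1.
  constraint 6 holds since a2 + a6 = 3.
The rest check out directly.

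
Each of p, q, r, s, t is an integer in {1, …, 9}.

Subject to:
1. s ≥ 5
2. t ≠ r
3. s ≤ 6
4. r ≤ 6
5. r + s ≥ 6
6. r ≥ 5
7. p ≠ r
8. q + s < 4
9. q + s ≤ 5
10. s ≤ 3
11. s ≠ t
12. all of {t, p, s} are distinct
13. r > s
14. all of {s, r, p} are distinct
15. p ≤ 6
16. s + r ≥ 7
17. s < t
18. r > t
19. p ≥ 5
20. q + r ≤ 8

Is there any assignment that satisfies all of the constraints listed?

Unsatisfiable

Constraints 1, 3, 4, 6, 15, and 19 confine each of s, r, p to the 2 values {5, 6}.
Constraint 14 requires all 3 of them to be distinct, but only 2 values are available — impossible by the pigeonhole principle.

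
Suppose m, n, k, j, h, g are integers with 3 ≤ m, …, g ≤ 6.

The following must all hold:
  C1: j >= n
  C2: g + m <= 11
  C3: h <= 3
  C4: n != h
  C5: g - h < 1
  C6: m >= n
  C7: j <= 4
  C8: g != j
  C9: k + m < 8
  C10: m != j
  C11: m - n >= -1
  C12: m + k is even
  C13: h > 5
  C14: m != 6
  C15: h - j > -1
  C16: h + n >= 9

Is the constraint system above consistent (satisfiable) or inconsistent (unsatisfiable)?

From constraint 3: h ≤ 3. From constraints 1 and 7: n ≤ j ≤ 4. Hence h + n ≤ 7. But constraint 16 requires h + n ≥ 9, and 9 > 7. Contradiction.

Unsatisfiable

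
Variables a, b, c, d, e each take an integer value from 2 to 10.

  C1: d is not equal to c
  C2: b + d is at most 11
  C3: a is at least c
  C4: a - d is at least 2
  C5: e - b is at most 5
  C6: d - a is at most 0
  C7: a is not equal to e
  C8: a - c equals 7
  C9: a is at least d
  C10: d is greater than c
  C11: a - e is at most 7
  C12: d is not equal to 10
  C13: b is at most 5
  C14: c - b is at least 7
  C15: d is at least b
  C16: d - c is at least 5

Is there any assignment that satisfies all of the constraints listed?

Unsatisfiable

Constraints 4, 5, 11, 14, and 16 give e − a ≥ -7, a − d ≥ 2, d − c ≥ 5, c − b ≥ 7, b − e ≥ -5.
Adding all 5 inequalities: the left sides telescope to 0, and the right sides sum to (-7) + 2 + 5 + 7 + (-5) = 2. So 0 ≥ 2, which is false.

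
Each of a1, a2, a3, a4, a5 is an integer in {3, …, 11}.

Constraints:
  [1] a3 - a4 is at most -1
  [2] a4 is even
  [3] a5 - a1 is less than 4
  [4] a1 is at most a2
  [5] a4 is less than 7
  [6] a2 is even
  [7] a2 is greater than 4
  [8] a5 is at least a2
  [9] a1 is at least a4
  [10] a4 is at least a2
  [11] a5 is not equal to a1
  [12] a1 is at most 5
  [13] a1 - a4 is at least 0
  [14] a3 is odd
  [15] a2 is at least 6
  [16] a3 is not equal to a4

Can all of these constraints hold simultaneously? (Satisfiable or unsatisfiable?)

From constraints 10 and 15: a4 ≥ a2 and a2 ≥ 6, so a4 ≥ 6. From constraints 9 and 12: a4 ≤ a1 and a1 ≤ 5, so a4 ≤ 5. But 5 < 6, so no value of a4 works.

Unsatisfiable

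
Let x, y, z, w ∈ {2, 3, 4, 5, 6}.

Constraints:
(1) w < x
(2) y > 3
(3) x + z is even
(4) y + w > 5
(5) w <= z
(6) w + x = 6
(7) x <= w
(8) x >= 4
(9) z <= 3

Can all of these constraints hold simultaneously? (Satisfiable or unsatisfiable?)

From constraints 7 and 8: w ≥ x and x ≥ 4, so w ≥ 4. From constraints 5 and 9: w ≤ z and z ≤ 3, so w ≤ 3. But 3 < 4, so no value of w works.

Unsatisfiable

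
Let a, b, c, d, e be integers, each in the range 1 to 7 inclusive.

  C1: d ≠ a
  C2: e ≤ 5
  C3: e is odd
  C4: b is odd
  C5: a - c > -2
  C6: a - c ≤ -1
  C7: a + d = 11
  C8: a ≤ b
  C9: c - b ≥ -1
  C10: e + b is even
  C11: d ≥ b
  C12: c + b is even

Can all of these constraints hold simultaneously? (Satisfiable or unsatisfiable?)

One satisfying assignment is a = 4, b = 5, c = 5, d = 7, e = 1.
For the less obvious constraints — constraint 5: a - c = -1; constraint 6: a - c = -1; constraint 7: a + d = 11 — and the others hold by inspection.

Satisfiable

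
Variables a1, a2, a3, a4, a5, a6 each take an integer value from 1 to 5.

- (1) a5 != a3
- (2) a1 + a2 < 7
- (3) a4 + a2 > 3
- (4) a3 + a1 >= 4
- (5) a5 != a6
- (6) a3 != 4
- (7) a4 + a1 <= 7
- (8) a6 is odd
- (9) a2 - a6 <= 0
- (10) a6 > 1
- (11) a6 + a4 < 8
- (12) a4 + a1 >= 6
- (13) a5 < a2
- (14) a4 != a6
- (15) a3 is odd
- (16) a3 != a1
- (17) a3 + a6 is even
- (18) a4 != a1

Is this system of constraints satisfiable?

Setting (a1, a2, a3, a4, a5, a6) = (4, 2, 3, 2, 1, 5) satisfies everything: constraint 2: a1 + a2 = 6; constraint 3: a4 + a2 = 4; constraint 4: a3 + a1 = 7, and the others follow.

Satisfiable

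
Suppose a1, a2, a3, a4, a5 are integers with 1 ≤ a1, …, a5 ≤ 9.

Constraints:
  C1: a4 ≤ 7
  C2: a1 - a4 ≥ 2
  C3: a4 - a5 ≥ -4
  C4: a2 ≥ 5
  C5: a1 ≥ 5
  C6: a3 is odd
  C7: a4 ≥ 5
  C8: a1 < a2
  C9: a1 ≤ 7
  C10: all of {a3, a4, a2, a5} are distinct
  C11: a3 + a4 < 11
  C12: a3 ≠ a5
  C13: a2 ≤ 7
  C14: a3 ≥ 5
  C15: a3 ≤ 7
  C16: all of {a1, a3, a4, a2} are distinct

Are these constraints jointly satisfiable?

Constraints 1, 4, 5, 7, 9, 13, 14, and 15 confine each of a1, a3, a4, a2 to the 3 values {5, …, 7}.
Constraint 16 requires all 4 of them to be distinct, but only 3 values are available — impossible by the pigeonhole principle.

Unsatisfiable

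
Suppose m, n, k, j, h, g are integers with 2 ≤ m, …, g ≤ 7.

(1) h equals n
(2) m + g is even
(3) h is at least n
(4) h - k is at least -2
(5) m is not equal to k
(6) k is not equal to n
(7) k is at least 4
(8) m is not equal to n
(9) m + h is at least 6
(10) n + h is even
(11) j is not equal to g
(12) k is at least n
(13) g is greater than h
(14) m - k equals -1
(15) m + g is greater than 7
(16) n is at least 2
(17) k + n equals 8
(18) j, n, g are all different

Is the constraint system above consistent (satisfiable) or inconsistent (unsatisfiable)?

Take m = 4, n = 3, k = 5, j = 5, h = 3, g = 4. Then constraint 4: h - k = -2; constraint 9: m + h = 7, and every other listed constraint is also met.

Satisfiable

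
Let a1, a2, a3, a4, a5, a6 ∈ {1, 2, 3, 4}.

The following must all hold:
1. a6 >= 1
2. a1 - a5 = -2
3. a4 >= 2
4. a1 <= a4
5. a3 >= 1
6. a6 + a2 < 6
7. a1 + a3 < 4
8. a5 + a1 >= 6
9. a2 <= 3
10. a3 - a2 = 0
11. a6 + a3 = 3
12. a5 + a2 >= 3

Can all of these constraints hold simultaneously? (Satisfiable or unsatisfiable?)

Satisfiable

The assignment a1 = 2, a2 = 1, a3 = 1, a4 = 2, a5 = 4, a6 = 2 works:
  constraint 2 holds since a1 - a5 = -2.
  constraint 6 holds since a6 + a2 = 3.
  constraint 7 holds since a1 + a3 = 3.
The rest check out directly.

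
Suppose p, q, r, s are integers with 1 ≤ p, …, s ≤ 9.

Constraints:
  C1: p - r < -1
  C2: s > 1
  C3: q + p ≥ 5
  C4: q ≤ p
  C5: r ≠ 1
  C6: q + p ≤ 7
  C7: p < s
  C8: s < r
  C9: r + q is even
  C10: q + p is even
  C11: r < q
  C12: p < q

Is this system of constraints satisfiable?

Unsatisfiable

Constraints 4, 7, 8, and 11 give s < r, r < q, q ≤ p, p < s. Chaining: s < r < q ≤ p < s, which forces s < s — impossible.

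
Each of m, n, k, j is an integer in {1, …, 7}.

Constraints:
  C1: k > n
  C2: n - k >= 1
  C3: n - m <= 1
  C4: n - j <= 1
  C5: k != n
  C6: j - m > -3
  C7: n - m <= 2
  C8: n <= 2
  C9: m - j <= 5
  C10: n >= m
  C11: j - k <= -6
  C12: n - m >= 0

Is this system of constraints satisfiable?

Constraints 2, 3, 9, and 11 give j − m ≥ -5, m − n ≥ -1, n − k ≥ 1, k − j ≥ 6.
Adding all 4 inequalities: the left sides telescope to 0, and the right sides sum to (-5) + (-1) + 1 + 6 = 1. So 0 ≥ 1, which is false.

Unsatisfiable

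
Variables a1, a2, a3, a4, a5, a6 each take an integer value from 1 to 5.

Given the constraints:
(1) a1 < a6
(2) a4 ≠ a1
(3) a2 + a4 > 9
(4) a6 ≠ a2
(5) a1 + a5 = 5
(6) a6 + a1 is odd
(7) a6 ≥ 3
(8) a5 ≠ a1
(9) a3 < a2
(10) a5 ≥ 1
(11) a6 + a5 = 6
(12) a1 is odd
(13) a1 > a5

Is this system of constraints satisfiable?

The assignment a1 = 3, a2 = 5, a3 = 3, a4 = 5, a5 = 2, a6 = 4 works:
  constraint 3 holds since a2 + a4 = 10.
  constraint 5 holds since a1 + a5 = 5.
  constraint 11 holds since a6 + a5 = 6.
The rest check out directly.

Satisfiable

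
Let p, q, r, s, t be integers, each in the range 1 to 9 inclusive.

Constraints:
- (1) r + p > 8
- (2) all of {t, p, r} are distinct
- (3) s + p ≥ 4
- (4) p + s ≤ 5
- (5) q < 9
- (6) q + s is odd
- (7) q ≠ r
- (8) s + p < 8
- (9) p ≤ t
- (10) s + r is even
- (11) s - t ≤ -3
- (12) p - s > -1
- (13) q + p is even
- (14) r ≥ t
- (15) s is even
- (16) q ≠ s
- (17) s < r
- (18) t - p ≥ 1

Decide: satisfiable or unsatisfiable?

Satisfiable

The assignment p = 3, q = 7, r = 8, s = 2, t = 6 works:
  constraint 1 holds since r + p = 11.
  constraint 3 holds since s + p = 5.
  constraint 4 holds since p + s = 5.
The rest check out directly.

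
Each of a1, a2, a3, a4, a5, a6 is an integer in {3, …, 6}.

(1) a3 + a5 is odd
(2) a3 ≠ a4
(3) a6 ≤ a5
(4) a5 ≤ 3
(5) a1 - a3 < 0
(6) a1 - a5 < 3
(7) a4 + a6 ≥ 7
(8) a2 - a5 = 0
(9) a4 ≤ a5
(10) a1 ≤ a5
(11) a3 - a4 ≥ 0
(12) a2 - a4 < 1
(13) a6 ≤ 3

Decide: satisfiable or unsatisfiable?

From constraints 4 and 9: a4 ≤ a5 ≤ 3. From constraint 13: a6 ≤ 3. Hence a4 + a6 ≤ 6. But constraint 7 requires a4 + a6 ≥ 7, and 7 > 6. Contradiction.

Unsatisfiable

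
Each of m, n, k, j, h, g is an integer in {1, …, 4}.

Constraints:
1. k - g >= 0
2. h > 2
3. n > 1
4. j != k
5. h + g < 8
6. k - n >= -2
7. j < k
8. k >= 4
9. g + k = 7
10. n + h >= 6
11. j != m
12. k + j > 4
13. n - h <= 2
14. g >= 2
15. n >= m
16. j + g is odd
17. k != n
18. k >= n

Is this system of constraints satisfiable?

Satisfiable

The assignment m = 1, n = 3, k = 4, j = 2, h = 4, g = 3 works:
  constraint 1 holds since k - g = 1.
  constraint 5 holds since h + g = 7.
  constraint 6 holds since k - n = 1.
The rest check out directly.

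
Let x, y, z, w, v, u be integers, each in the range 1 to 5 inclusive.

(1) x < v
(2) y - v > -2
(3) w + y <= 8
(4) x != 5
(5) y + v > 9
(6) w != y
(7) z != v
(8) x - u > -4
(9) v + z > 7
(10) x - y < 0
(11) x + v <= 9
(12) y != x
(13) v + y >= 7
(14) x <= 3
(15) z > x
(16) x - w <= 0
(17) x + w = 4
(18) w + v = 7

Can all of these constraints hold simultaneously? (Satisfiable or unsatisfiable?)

Setting (x, y, z, w, v, u) = (2, 5, 3, 2, 5, 5) satisfies everything: constraint 2: y - v = 0; constraint 3: w + y = 7, and the others follow.

Satisfiable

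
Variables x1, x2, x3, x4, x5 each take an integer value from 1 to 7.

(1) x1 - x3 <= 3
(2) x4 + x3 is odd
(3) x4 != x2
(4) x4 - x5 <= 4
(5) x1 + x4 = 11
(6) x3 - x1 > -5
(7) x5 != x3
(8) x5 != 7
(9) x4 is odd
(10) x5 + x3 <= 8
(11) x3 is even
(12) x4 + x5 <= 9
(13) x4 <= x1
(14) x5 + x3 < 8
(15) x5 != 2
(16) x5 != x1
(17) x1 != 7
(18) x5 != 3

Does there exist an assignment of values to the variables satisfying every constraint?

Setting (x1, x2, x3, x4, x5) = (6, 2, 4, 5, 1) satisfies everything: constraint 1: x1 - x3 = 2; constraint 4: x4 - x5 = 4, and the others follow.

Satisfiable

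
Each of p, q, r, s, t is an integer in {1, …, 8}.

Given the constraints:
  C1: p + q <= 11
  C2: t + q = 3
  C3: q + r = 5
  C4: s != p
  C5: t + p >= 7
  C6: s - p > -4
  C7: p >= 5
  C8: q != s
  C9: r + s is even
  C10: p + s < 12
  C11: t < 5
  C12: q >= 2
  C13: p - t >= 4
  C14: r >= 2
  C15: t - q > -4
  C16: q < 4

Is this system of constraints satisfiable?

Satisfiable

Try p = 6, q = 2, r = 3, s = 3, t = 1.
Check constraint 1: p + q = 8; constraint 2: t + q = 3; constraint 3: q + r = 5. The remaining constraints are straightforward to verify.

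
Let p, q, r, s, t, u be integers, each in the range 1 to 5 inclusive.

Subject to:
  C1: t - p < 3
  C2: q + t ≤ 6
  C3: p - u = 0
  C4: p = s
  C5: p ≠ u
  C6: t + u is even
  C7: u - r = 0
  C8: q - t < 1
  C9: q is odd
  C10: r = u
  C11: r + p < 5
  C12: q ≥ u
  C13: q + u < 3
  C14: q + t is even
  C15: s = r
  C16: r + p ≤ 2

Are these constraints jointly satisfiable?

From constraints 4, 10, and 15, p = s = r = u, so p = u. But constraint 5 says p ≠ u. Contradiction.

Unsatisfiable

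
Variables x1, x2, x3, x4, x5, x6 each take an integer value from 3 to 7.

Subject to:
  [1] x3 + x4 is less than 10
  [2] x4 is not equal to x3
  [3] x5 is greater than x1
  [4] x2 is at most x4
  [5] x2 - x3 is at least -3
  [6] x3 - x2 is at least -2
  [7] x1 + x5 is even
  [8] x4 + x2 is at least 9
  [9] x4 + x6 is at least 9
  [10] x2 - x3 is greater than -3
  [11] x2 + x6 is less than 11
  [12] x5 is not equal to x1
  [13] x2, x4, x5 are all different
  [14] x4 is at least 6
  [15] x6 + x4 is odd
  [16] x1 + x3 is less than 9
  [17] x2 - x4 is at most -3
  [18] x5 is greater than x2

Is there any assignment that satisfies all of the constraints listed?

One satisfying assignment is x1 = 3, x2 = 3, x3 = 3, x4 = 6, x5 = 5, x6 = 5.
For the less obvious constraints — constraint 1: x3 + x4 = 9; constraint 5: x2 - x3 = 0 — and the others hold by inspection.

Satisfiable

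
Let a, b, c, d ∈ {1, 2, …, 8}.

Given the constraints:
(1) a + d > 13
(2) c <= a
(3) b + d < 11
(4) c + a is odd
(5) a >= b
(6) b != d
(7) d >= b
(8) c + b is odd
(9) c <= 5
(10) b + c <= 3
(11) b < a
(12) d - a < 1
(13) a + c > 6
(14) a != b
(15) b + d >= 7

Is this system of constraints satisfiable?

Satisfiable

Setting (a, b, c, d) = (8, 2, 1, 6) satisfies everything: constraint 1: a + d = 14; constraint 3: b + d = 8, and the others follow.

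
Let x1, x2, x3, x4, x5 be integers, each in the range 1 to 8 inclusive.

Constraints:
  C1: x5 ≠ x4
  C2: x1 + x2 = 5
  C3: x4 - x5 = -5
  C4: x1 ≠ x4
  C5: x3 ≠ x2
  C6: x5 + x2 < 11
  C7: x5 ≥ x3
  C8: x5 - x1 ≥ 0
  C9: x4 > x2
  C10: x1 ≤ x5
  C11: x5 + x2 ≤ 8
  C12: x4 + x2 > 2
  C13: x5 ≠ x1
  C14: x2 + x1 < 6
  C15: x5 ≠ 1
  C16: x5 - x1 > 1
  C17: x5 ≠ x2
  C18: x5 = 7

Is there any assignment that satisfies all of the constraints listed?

Satisfiable

Take x1 = 4, x2 = 1, x3 = 5, x4 = 2, x5 = 7. Then constraint 2: x1 + x2 = 5; constraint 3: x4 - x5 = -5; constraint 6: x5 + x2 = 8, and every other listed constraint is also met.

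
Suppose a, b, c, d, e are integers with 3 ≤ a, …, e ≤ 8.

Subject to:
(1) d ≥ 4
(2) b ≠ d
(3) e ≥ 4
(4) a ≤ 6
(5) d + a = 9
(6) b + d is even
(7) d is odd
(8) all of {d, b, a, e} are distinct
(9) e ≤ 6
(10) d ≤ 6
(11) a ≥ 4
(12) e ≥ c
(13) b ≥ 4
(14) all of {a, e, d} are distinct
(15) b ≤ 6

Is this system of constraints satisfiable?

Constraints 1, 3, 4, 9, 10, 11, 13, and 15 confine each of d, b, a, e to the 3 values {4, …, 6}.
Constraint 8 requires all 4 of them to be distinct, but only 3 values are available — impossible by the pigeonhole principle.

Unsatisfiable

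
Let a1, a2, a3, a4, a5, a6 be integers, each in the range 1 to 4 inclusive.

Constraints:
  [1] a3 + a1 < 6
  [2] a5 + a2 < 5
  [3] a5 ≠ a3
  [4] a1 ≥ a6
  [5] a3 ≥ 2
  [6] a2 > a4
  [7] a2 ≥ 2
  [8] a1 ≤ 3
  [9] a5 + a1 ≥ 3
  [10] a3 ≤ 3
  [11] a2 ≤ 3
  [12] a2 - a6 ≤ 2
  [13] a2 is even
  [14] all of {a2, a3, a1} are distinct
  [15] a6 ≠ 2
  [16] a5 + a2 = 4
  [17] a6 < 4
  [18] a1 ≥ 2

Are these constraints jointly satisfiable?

Unsatisfiable

Constraints 5, 7, 8, 10, 11, and 18 confine each of a2, a3, a1 to the 2 values {2, 3}.
Constraint 14 requires all 3 of them to be distinct, but only 2 values are available — impossible by the pigeonhole principle.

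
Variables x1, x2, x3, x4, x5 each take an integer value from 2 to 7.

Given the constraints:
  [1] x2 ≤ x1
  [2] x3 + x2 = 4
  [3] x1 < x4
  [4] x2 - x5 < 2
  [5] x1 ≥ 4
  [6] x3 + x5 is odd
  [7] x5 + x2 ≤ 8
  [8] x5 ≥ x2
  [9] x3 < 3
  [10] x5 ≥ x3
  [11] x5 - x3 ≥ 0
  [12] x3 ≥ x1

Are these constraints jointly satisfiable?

Unsatisfiable

From constraints 5 and 12: x3 ≥ x1 and x1 ≥ 4, so x3 ≥ 4. From constraint 9: x3 ≤ 2. But 2 < 4, so no value of x3 works.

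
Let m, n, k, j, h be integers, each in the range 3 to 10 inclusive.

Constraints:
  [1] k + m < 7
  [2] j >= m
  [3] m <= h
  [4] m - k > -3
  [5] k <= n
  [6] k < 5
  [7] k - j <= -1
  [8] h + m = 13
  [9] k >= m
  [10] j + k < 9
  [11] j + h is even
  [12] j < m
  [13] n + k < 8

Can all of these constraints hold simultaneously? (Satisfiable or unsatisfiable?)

Constraints 7, 9, and 12 give j < m, m ≤ k, k < j. Chaining: j < m ≤ k < j, which forces j < j — impossible.

Unsatisfiable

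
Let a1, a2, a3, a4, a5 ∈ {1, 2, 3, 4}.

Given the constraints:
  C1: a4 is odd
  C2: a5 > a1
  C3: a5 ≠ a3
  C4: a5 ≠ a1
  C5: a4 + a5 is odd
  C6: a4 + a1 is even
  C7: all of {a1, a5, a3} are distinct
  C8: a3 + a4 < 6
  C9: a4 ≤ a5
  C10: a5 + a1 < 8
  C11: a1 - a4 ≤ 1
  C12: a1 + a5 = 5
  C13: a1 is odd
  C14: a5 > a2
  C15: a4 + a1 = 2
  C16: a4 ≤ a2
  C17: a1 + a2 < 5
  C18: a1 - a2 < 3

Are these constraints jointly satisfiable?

Satisfiable

One satisfying assignment is a1 = 1, a2 = 1, a3 = 2, a4 = 1, a5 = 4.
For the less obvious constraints — constraint 8: a3 + a4 = 3; constraint 10: a5 + a1 = 5 — and the others hold by inspection.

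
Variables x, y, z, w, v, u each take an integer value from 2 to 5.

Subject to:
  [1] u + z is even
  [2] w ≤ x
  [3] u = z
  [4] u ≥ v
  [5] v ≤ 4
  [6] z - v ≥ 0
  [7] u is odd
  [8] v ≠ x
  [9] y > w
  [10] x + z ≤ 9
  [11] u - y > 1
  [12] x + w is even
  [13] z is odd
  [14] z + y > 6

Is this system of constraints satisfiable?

The assignment x = 4, y = 3, z = 5, w = 2, v = 3, u = 5 works:
  constraint 6 holds since z - v = 2.
  constraint 10 holds since x + z = 9.
  constraint 11 holds since u - y = 2.
The rest check out directly.

Satisfiable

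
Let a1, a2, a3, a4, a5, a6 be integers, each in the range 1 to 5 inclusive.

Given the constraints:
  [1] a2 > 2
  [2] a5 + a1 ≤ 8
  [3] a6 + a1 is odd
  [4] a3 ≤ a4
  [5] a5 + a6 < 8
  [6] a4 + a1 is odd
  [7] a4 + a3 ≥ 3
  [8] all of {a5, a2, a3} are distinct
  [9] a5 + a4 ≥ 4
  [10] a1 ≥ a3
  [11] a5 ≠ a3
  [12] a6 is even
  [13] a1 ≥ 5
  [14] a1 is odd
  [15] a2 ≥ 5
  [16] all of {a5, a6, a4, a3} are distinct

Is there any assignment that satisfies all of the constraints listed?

Take a1 = 5, a2 = 5, a3 = 1, a4 = 2, a5 = 3, a6 = 4. Then constraint 2: a5 + a1 = 8; constraint 5: a5 + a6 = 7, and every other listed constraint is also met.

Satisfiable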